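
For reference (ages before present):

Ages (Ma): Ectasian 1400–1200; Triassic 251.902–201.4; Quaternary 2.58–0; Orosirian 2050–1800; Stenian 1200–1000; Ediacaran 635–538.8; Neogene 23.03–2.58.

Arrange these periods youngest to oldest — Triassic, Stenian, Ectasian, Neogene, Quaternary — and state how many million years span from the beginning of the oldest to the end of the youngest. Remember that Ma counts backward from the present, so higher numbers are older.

Quaternary, Neogene, Triassic, Stenian, Ectasian; total span 1400 Myr

Start ages (Ma): Ectasian 1400, Stenian 1200, Triassic 251.902, Neogene 23.03, Quaternary 2.58.
Ordered youngest to oldest: Quaternary, Neogene, Triassic, Stenian, Ectasian.
Span = 1400 − 0 = 1400 Myr.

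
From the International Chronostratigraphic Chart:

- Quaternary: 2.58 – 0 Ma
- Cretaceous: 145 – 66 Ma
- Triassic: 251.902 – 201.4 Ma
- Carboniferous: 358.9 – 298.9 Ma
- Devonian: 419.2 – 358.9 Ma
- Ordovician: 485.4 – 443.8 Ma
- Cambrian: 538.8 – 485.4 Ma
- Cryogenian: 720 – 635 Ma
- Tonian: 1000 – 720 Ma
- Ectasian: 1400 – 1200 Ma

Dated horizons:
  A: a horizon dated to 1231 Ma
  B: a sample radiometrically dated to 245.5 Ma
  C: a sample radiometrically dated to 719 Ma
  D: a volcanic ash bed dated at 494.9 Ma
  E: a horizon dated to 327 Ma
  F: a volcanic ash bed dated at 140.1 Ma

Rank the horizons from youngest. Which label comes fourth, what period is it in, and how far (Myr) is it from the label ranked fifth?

D, in the Cambrian; 224.1 million years to C

Sorted youngest-first by Ma: F (140.1), B (245.5), E (327), D (494.9), C (719), A (1231).
The fourth youngest is D at 494.9 Ma, which lies in 538.8–485.4 Ma: the Cambrian.
The fifth youngest is C at 719 Ma; separation = |494.9 − 719| = 224.1 Myr.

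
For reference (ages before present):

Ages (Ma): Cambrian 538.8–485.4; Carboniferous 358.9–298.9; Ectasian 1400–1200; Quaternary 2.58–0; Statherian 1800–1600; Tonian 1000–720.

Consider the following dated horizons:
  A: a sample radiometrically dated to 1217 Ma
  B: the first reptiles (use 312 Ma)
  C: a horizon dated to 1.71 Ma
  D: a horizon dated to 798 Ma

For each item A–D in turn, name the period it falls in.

A — Ectasian; B — Carboniferous; C — Quaternary; D — Tonian

A: 1217 Ma lies in 1400–1200 Ma, so Ectasian.
B: 312 Ma lies in 358.9–298.9 Ma, so Carboniferous.
C: 1.71 Ma lies in 2.58–0 Ma, so Quaternary.
D: 798 Ma lies in 1000–720 Ma, so Tonian.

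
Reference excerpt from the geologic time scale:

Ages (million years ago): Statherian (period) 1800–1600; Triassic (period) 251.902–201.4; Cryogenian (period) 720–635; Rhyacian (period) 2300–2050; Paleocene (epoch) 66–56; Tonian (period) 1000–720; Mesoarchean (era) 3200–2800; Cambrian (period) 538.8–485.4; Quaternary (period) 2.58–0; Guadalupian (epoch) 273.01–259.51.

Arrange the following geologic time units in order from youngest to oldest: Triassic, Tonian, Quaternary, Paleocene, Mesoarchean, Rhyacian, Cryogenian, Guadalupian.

Quaternary → Paleocene → Triassic → Guadalupian → Cryogenian → Tonian → Rhyacian → Mesoarchean

Read off each span (Ma): Triassic 251.902–201.4; Tonian 1000–720; Quaternary 2.58–0; Paleocene 66–56; Mesoarchean 3200–2800; Rhyacian 2300–2050; Cryogenian 720–635; Guadalupian 273.01–259.51.
Larger Ma is older, so oldest→youngest is Mesoarchean, Rhyacian, Tonian, Cryogenian, Guadalupian, Triassic, Paleocene, Quaternary; reverse it for youngest→oldest.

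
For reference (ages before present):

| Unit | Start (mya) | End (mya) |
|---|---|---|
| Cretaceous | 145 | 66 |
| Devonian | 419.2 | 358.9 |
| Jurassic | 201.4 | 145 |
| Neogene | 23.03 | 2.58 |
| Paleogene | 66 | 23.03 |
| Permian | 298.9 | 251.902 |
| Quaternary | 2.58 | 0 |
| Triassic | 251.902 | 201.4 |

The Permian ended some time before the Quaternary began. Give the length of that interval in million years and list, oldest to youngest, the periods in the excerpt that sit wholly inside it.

249.322 million years; Triassic, Jurassic, Cretaceous, Paleogene, Neogene

The Permian closes at 251.902 Ma and the Quaternary opens at 2.58 Ma, so the interval is 251.902 − 2.58 = 249.322 Myr.
A period fits inside if it starts at or after 251.902 Ma and ends at or before 2.58 Ma; oldest first that gives Triassic, Jurassic, Cretaceous, Paleogene, Neogene.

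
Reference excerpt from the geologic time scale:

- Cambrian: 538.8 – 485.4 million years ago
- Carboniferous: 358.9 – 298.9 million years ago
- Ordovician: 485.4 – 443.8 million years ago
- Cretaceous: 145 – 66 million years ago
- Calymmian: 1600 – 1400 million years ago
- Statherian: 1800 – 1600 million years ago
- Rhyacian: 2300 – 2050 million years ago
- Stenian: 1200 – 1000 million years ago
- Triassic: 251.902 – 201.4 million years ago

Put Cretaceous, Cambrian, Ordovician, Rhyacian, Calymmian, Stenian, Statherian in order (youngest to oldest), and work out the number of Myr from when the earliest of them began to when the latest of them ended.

From the excerpt: Cretaceous 145–66; Cambrian 538.8–485.4; Ordovician 485.4–443.8; Rhyacian 2300–2050; Calymmian 1600–1400; Stenian 1200–1000; Statherian 1800–1600 (Ma).
Larger Ma is earlier, so the oldest is Rhyacian and the youngest is Cretaceous; youngest to oldest: Cretaceous, Ordovician, Cambrian, Stenian, Calymmian, Statherian, Rhyacian.
Oldest start 2300 minus youngest end 66 gives 2234 Myr overall.

Cretaceous, Ordovician, Cambrian, Stenian, Calymmian, Statherian, Rhyacian; total span 2234 Myr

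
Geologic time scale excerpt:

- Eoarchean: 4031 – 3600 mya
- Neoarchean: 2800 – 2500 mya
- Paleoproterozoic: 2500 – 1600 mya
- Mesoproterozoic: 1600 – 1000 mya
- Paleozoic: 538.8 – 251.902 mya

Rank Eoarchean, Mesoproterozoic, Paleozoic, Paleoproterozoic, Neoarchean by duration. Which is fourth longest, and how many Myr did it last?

Start − end for each: Eoarchean 4031 − 3600 = 431; Mesoproterozoic 1600 − 1000 = 600; Paleozoic 538.8 − 251.902 = 286.898; Paleoproterozoic 2500 − 1600 = 900; Neoarchean 2800 − 2500 = 300.
Ranking these from longest: Paleoproterozoic > Mesoproterozoic > Eoarchean > Neoarchean > Paleozoic.
Position 4 in that ranking is Neoarchean, which lasted 300 Myr.

Neoarchean, 300 million years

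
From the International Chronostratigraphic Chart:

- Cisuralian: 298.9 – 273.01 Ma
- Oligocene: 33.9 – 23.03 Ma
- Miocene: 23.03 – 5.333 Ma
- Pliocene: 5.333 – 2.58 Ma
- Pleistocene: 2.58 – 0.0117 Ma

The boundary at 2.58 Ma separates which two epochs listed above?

Pliocene and Pleistocene

The Pliocene ends at 2.58 Ma and the Pleistocene begins at 2.58 Ma, so they share that boundary.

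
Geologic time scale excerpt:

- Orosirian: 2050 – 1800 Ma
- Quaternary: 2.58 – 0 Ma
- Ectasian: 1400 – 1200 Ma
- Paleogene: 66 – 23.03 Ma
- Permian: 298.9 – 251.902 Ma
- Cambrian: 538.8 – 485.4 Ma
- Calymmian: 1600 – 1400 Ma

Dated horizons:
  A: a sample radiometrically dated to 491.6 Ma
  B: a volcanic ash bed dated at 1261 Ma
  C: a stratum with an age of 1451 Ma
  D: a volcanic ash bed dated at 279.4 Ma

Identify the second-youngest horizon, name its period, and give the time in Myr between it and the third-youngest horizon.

A, in the Cambrian; 769.4 million years to B

Smaller Ma means younger, so youngest first: D 279.4 < A 491.6 < B 1261 < C 1451.
Counting 2 along gives A (491.6 Ma); the excerpt puts that inside the Cambrian, 538.8–485.4 Ma.
Next in line is B (1261 Ma), and 1261 − 491.6 = 769.4 Myr.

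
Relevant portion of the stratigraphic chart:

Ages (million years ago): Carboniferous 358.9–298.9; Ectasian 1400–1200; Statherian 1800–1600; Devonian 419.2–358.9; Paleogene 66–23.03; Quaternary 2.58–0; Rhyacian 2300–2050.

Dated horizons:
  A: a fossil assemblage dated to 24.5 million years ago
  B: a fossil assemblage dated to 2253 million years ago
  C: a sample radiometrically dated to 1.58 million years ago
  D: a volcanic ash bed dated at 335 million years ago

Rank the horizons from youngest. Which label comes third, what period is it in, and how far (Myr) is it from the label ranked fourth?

Smaller Ma means younger, so youngest first: C 1.58 < A 24.5 < D 335 < B 2253.
Counting 3 along gives D (335 Ma); the excerpt puts that inside the Carboniferous, 358.9–298.9 Ma.
Next in line is B (2253 Ma), and 2253 − 335 = 1918 Myr.

D, in the Carboniferous; 1918 million years to B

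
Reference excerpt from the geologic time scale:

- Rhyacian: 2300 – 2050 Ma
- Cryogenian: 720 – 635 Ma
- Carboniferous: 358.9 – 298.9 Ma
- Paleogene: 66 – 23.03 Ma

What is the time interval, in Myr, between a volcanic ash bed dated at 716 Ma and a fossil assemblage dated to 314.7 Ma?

716 − 314.7 = 401.3 million years.

401.3 million years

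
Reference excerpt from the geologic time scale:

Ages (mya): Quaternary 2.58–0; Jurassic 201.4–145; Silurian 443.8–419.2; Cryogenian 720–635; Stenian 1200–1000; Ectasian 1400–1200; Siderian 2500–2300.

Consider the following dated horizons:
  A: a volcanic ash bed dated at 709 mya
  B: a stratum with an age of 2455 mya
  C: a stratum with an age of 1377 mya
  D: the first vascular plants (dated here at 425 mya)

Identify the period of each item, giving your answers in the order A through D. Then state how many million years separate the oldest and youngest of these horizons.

Match each age against the start–end ranges in the excerpt: A = 709 Ma → Cryogenian (720–635); B = 2455 Ma → Siderian (2500–2300); C = 1377 Ma → Ectasian (1400–1200); D = 425 Ma → Silurian (443.8–419.2).
The largest age is 2455 Ma and the smallest is 425 Ma; their difference is 2030 Myr.

A — Cryogenian; B — Siderian; C — Ectasian; D — Silurian; span 2030 million years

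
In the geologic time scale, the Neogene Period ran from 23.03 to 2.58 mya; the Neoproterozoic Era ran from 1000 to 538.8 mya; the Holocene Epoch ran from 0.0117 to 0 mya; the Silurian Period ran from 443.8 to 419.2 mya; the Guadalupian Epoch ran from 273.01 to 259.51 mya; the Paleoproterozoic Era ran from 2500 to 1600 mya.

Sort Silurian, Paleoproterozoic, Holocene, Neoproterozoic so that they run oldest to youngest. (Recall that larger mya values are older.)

Read off each span (Ma): Silurian 443.8–419.2; Paleoproterozoic 2500–1600; Holocene 0.0117–0; Neoproterozoic 1000–538.8.
Larger Ma is older, so oldest→youngest is Paleoproterozoic, Neoproterozoic, Silurian, Holocene.

Paleoproterozoic, then Neoproterozoic, then Silurian, then Holocene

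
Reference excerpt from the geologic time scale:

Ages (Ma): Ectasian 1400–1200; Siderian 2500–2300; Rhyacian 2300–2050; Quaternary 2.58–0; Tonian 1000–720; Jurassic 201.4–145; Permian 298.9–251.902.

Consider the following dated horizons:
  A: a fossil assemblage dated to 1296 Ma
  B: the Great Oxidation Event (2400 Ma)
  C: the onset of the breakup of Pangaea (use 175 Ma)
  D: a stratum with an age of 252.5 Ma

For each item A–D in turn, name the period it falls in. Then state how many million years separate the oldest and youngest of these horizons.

A — Ectasian; B — Siderian; C — Jurassic; D — Permian; span 2225 million years

Match each age against the start–end ranges in the excerpt: A = 1296 Ma → Ectasian (1400–1200); B = 2400 Ma → Siderian (2500–2300); C = 175 Ma → Jurassic (201.4–145); D = 252.5 Ma → Permian (298.9–251.902).
The largest age is 2400 Ma and the smallest is 175 Ma; their difference is 2225 Myr.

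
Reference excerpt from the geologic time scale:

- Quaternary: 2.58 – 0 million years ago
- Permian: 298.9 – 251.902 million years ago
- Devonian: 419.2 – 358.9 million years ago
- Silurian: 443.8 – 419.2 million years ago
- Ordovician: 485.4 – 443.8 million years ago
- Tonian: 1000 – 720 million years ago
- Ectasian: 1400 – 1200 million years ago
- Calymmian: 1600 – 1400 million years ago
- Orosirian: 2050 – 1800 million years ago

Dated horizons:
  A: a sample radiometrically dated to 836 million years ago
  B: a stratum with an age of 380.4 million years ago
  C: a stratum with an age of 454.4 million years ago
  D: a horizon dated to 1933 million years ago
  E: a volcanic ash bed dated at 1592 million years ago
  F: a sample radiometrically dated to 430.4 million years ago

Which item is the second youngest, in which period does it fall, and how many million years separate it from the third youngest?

F, in the Silurian; 24 million years to C

Smaller Ma means younger, so youngest first: B 380.4 < F 430.4 < C 454.4 < A 836 < E 1592 < D 1933.
Counting 2 along gives F (430.4 Ma); the excerpt puts that inside the Silurian, 443.8–419.2 Ma.
Next in line is C (454.4 Ma), and 454.4 − 430.4 = 24 Myr.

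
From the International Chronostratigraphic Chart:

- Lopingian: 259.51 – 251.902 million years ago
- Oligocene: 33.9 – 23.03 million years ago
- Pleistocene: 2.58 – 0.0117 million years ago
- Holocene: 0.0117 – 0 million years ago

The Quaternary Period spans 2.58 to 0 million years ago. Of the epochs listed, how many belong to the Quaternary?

2

Epochs inside 2.58–0 Ma: Pleistocene, Holocene — 2 in total.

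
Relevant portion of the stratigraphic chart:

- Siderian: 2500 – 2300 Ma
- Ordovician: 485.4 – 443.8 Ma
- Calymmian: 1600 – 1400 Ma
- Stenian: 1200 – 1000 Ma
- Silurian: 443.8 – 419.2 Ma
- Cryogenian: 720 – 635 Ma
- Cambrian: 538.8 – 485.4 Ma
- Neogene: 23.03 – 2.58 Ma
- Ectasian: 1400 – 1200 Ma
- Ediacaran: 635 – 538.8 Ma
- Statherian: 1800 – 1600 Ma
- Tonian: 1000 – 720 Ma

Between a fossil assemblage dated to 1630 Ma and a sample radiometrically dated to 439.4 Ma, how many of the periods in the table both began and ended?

8

The older date is 1630 Ma and the younger is 439.4 Ma.
Periods with start < 1630 and end > 439.4 Ma: Calymmian (1600–1400), Ectasian (1400–1200), Stenian (1200–1000), Tonian (1000–720), Cryogenian (720–635), Ediacaran (635–538.8), Cambrian (538.8–485.4), Ordovician (485.4–443.8).
That is 8 complete periods.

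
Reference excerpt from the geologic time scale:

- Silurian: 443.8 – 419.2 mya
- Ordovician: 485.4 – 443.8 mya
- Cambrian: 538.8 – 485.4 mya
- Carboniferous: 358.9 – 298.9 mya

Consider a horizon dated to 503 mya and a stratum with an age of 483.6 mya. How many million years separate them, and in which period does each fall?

Elapsed time: 503 − 483.6 = 19.4 Myr.
503 Ma lies within 538.8–485.4 Ma: Cambrian.
483.6 Ma lies within 485.4–443.8 Ma: Ordovician.

19.4 million years apart; the first in the Cambrian, the second in the Ordovician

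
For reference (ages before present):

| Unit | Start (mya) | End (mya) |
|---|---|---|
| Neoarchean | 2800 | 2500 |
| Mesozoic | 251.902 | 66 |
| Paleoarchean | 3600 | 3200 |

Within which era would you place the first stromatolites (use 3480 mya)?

Paleoarchean

3480 Ma lies between 3600 and 3200 Ma, so it falls in the Paleoarchean.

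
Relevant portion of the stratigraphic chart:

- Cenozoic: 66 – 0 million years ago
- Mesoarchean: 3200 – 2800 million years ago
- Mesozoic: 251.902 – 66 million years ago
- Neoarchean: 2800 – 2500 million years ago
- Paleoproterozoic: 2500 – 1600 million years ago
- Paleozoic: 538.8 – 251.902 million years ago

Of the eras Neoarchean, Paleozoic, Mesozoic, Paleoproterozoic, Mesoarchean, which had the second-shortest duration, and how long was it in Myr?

Durations: Neoarchean 300; Paleozoic 286.898; Mesozoic 185.902; Paleoproterozoic 900; Mesoarchean 400 Myr.
Sorted shortest-first: Mesozoic (185.902), Paleozoic (286.898), Neoarchean (300), Mesoarchean (400), Paleoproterozoic (900).
The second shortest is Paleozoic at 286.898 Myr.

Paleozoic, 286.898 million years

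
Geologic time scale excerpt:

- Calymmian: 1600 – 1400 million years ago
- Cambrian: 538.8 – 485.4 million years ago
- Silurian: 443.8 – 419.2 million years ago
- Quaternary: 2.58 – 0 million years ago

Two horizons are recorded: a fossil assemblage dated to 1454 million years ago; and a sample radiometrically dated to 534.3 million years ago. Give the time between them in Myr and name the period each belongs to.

919.7 million years apart; the first in the Calymmian, the second in the Cambrian

Elapsed time: 1454 − 534.3 = 919.7 Myr.
1454 Ma lies within 1600–1400 Ma: Calymmian.
534.3 Ma lies within 538.8–485.4 Ma: Cambrian.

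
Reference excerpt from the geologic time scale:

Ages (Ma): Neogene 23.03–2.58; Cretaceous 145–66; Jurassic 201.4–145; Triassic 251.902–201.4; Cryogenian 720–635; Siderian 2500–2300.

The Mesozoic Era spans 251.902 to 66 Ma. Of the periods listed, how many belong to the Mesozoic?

3

Periods inside 251.902–66 Ma: Triassic, Jurassic, Cretaceous — 3 in total.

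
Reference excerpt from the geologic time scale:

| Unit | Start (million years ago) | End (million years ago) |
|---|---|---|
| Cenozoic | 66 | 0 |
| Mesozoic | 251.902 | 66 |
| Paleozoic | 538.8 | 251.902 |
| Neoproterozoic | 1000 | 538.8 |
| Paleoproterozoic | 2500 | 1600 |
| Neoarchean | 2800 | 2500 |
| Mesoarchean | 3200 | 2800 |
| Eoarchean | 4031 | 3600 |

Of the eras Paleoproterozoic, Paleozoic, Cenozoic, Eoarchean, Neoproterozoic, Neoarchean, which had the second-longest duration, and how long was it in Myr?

Neoproterozoic, 461.2 million years

Start − end for each: Paleoproterozoic 2500 − 1600 = 900; Paleozoic 538.8 − 251.902 = 286.898; Cenozoic 66 − 0 = 66; Eoarchean 4031 − 3600 = 431; Neoproterozoic 1000 − 538.8 = 461.2; Neoarchean 2800 − 2500 = 300.
Ranking these from longest: Paleoproterozoic > Neoproterozoic > Eoarchean > Neoarchean > Paleozoic > Cenozoic.
Position 2 in that ranking is Neoproterozoic, which lasted 461.2 Myr.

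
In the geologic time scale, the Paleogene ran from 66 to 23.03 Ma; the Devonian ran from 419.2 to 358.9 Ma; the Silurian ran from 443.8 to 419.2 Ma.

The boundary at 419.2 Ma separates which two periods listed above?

The Silurian ends at 419.2 Ma and the Devonian begins at 419.2 Ma, so they share that boundary.

Silurian and Devonian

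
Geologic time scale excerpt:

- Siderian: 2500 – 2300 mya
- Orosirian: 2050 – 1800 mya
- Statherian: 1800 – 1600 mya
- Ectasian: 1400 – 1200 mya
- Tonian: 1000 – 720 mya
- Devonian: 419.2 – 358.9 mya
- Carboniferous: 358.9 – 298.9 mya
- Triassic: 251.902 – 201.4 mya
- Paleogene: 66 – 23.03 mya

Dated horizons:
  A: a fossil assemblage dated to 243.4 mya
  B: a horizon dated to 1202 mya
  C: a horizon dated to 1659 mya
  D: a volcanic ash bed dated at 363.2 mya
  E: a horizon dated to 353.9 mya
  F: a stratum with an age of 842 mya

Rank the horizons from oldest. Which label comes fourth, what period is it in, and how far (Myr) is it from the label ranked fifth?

Sorted oldest-first by Ma: C (1659), B (1202), F (842), D (363.2), E (353.9), A (243.4).
The fourth oldest is D at 363.2 Ma, which lies in 419.2–358.9 Ma: the Devonian.
The fifth oldest is E at 353.9 Ma; separation = |363.2 − 353.9| = 9.3 Myr.

D, in the Devonian; 9.3 million years to E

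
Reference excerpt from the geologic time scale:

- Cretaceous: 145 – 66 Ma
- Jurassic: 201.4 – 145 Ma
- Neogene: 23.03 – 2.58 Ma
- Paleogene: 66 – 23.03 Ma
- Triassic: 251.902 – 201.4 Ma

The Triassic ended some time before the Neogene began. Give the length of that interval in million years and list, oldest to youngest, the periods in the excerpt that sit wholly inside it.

178.37 million years; Jurassic, Cretaceous, Paleogene

End of Triassic = 201.4 Ma; start of Neogene = 23.03 Ma.
Gap = 201.4 − 23.03 = 178.37 Myr.
Periods wholly inside 201.4–23.03 Ma: Jurassic (201.4–145), Cretaceous (145–66), Paleogene (66–23.03).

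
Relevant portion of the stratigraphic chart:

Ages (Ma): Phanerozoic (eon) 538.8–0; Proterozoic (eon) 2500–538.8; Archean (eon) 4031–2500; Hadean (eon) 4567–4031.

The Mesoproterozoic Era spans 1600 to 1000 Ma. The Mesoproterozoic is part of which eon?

The Mesoproterozoic (1600–1000 Ma) lies entirely within 2500–538.8 Ma, the Proterozoic Eon.

Proterozoic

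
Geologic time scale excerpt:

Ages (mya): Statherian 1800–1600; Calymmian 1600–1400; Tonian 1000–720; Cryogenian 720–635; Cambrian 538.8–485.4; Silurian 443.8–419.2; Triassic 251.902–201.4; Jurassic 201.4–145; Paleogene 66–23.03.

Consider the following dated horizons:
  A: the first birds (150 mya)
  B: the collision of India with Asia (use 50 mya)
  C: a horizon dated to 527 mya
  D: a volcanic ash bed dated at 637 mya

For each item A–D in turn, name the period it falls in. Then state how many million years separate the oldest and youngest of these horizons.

A — Jurassic; B — Paleogene; C — Cambrian; D — Cryogenian; span 587 million years

Match each age against the start–end ranges in the excerpt: A = 150 Ma → Jurassic (201.4–145); B = 50 Ma → Paleogene (66–23.03); C = 527 Ma → Cambrian (538.8–485.4); D = 637 Ma → Cryogenian (720–635).
The largest age is 637 Ma and the smallest is 50 Ma; their difference is 587 Myr.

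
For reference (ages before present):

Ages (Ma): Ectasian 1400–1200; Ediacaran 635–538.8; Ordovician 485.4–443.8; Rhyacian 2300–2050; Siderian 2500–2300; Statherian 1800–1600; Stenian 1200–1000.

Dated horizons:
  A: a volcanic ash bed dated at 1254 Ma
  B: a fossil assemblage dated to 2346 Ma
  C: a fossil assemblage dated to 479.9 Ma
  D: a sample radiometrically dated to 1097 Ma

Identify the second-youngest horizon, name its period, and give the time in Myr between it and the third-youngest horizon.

D, in the Stenian; 157 million years to A

Smaller Ma means younger, so youngest first: C 479.9 < D 1097 < A 1254 < B 2346.
Counting 2 along gives D (1097 Ma); the excerpt puts that inside the Stenian, 1200–1000 Ma.
Next in line is A (1254 Ma), and 1254 − 1097 = 157 Myr.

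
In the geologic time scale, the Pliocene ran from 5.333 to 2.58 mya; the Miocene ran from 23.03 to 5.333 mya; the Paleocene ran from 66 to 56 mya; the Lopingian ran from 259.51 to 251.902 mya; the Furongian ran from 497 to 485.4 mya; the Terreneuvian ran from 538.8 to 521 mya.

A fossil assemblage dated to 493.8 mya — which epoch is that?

Furongian

493.8 Ma lies between 497 and 485.4 Ma, so it falls in the Furongian.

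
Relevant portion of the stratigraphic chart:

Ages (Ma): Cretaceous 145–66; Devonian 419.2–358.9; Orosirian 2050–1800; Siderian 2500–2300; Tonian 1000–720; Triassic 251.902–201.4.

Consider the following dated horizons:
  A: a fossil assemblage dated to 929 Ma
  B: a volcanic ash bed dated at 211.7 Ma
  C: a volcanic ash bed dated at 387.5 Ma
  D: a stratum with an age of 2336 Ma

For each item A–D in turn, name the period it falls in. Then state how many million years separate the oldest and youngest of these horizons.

A: 929 Ma lies in 1000–720 Ma, so Tonian.
B: 211.7 Ma lies in 251.902–201.4 Ma, so Triassic.
C: 387.5 Ma lies in 419.2–358.9 Ma, so Devonian.
D: 2336 Ma lies in 2500–2300 Ma, so Siderian.
Oldest = 2336 Ma, youngest = 211.7 Ma → span 2124.3 Myr.

A — Tonian; B — Triassic; C — Devonian; D — Siderian; span 2124.3 million years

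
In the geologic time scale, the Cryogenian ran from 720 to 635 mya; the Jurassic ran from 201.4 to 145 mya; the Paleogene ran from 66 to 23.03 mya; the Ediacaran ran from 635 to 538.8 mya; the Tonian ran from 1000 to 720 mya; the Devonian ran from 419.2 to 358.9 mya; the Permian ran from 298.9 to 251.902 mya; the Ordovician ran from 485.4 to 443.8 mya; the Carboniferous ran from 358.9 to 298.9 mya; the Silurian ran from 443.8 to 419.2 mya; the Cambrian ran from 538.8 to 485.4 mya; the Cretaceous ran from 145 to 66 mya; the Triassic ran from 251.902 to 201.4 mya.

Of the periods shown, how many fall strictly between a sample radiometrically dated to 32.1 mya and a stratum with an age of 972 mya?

972 Ma sits inside the Tonian (1000–720) and 32.1 Ma inside the Paleogene (66–23.03); neither of those is wholly between the two dates.
The listed periods lying completely between them are Cryogenian, Ediacaran, Cambrian, Ordovician, Silurian, Devonian, Carboniferous, Permian, Triassic, Jurassic, Cretaceous — 11 in all.

11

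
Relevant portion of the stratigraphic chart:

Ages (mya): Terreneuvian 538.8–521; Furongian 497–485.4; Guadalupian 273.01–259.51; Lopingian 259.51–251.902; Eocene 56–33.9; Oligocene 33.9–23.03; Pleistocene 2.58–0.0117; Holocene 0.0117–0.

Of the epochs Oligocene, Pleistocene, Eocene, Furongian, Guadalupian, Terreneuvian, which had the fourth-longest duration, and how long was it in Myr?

Start − end for each: Oligocene 33.9 − 23.03 = 10.87; Pleistocene 2.58 − 0.0117 = 2.5683; Eocene 56 − 33.9 = 22.1; Furongian 497 − 485.4 = 11.6; Guadalupian 273.01 − 259.51 = 13.5; Terreneuvian 538.8 − 521 = 17.8.
Ranking these from longest: Eocene > Terreneuvian > Guadalupian > Furongian > Oligocene > Pleistocene.
Position 4 in that ranking is Furongian, which lasted 11.6 Myr.

Furongian, 11.6 million years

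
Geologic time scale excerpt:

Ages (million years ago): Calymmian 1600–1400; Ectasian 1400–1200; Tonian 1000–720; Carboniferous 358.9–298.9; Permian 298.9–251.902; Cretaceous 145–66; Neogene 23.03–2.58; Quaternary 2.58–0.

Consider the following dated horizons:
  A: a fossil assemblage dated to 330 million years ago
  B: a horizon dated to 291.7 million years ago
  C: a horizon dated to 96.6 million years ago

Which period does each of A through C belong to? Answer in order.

Match each age against the start–end ranges in the excerpt: A = 330 Ma → Carboniferous (358.9–298.9); B = 291.7 Ma → Permian (298.9–251.902); C = 96.6 Ma → Cretaceous (145–66).

A — Carboniferous; B — Permian; C — Cretaceous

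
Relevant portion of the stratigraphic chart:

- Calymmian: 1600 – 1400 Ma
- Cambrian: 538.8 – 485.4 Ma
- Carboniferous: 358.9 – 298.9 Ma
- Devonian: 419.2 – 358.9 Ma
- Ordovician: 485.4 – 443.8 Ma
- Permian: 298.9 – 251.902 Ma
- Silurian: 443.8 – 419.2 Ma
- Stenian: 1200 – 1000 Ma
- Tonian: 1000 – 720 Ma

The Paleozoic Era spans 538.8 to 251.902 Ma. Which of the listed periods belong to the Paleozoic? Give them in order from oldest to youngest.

Cambrian, Ordovician, Silurian, Devonian, Carboniferous, Permian

Periods with both bounds inside 538.8–251.902 Ma: Cambrian (538.8–485.4), Ordovician (485.4–443.8), Silurian (443.8–419.2), Devonian (419.2–358.9), Carboniferous (358.9–298.9), Permian (298.9–251.902).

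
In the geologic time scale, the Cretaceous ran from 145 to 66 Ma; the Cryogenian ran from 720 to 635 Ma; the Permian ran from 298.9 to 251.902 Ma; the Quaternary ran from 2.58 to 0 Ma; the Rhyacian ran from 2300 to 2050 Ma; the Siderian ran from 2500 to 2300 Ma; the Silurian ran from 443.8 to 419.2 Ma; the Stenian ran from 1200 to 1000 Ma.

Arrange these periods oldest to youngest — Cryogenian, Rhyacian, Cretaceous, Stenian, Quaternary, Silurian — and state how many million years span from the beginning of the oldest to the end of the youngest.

Rhyacian → Stenian → Cryogenian → Silurian → Cretaceous → Quaternary; total span 2300 Myr

Start ages (Ma): Rhyacian 2300, Stenian 1200, Cryogenian 720, Silurian 443.8, Cretaceous 145, Quaternary 2.58.
Ordered oldest to youngest: Rhyacian, Stenian, Cryogenian, Silurian, Cretaceous, Quaternary.
Span = 2300 − 0 = 2300 Myr.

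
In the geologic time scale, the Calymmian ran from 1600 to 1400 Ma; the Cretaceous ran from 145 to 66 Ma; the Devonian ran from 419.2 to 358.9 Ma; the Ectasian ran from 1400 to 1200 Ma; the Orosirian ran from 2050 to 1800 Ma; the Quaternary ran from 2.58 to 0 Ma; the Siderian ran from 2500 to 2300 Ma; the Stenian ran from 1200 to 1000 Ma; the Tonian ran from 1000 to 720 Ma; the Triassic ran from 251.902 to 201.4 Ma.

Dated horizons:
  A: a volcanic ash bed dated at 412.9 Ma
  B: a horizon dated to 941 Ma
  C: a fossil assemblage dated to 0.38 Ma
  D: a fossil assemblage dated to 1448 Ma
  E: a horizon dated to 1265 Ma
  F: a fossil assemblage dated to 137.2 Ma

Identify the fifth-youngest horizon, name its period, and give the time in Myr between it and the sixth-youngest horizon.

Smaller Ma means younger, so youngest first: C 0.38 < F 137.2 < A 412.9 < B 941 < E 1265 < D 1448.
Counting 5 along gives E (1265 Ma); the excerpt puts that inside the Ectasian, 1400–1200 Ma.
Next in line is D (1448 Ma), and 1448 − 1265 = 183 Myr.

E, in the Ectasian; 183 million years to D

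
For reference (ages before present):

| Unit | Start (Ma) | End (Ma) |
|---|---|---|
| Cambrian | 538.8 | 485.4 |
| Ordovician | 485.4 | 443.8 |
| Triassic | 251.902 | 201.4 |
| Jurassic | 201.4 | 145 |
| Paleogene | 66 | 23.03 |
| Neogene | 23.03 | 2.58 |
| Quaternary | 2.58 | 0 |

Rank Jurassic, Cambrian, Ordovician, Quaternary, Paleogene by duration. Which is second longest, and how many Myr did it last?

Durations: Jurassic 56.4; Cambrian 53.4; Ordovician 41.6; Quaternary 2.58; Paleogene 42.97 Myr.
Sorted longest-first: Jurassic (56.4), Cambrian (53.4), Paleogene (42.97), Ordovician (41.6), Quaternary (2.58).
The second longest is Cambrian at 53.4 Myr.

Cambrian, 53.4 million years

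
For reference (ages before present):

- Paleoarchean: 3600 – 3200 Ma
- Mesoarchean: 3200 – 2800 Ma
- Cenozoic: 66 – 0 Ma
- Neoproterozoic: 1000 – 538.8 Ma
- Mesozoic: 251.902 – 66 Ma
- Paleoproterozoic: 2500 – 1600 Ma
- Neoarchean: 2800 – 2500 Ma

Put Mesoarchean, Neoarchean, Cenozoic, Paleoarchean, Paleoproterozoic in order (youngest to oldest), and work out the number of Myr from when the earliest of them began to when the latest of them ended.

Cenozoic → Paleoproterozoic → Neoarchean → Mesoarchean → Paleoarchean; total span 3600 Myr

From the excerpt: Mesoarchean 3200–2800; Neoarchean 2800–2500; Cenozoic 66–0; Paleoarchean 3600–3200; Paleoproterozoic 2500–1600 (Ma).
Larger Ma is earlier, so the oldest is Paleoarchean and the youngest is Cenozoic; youngest to oldest: Cenozoic, Paleoproterozoic, Neoarchean, Mesoarchean, Paleoarchean.
Oldest start 3600 minus youngest end 0 gives 3600 Myr overall.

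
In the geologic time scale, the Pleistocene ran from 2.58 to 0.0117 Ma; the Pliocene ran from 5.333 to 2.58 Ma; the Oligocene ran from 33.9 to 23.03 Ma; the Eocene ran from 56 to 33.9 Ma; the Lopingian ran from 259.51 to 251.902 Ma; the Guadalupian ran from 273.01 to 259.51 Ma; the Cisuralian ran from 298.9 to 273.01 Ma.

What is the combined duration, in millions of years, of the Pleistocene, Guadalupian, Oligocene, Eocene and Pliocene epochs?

Each duration: Pleistocene = 2.5683; Guadalupian = 13.5; Oligocene = 10.87; Eocene = 22.1; Pliocene = 2.753.
Sum: 2.5683 + 13.5 + 10.87 + 22.1 + 2.753 = 51.7913 Myr.

51.7913 million years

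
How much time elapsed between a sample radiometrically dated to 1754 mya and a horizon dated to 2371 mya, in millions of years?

2371 − 1754 = 617 million years.

617 million years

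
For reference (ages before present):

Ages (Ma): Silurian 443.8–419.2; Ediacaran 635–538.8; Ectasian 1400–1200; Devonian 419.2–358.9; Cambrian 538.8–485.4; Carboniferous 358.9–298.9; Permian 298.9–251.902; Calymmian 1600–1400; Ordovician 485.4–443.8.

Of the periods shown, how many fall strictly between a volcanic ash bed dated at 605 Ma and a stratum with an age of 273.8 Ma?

5

605 Ma sits inside the Ediacaran (635–538.8) and 273.8 Ma inside the Permian (298.9–251.902); neither of those is wholly between the two dates.
The listed periods lying completely between them are Cambrian, Ordovician, Silurian, Devonian, Carboniferous — 5 in all.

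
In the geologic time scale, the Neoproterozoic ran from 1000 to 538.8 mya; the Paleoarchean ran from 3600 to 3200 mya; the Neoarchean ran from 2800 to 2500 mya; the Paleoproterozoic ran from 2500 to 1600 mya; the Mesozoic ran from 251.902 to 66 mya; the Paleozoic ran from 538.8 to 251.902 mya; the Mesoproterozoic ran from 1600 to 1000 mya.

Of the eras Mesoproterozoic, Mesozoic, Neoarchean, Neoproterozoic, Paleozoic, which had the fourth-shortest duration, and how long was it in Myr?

Durations: Mesoproterozoic 600; Mesozoic 185.902; Neoarchean 300; Neoproterozoic 461.2; Paleozoic 286.898 Myr.
Sorted shortest-first: Mesozoic (185.902), Paleozoic (286.898), Neoarchean (300), Neoproterozoic (461.2), Mesoproterozoic (600).
The fourth shortest is Neoproterozoic at 461.2 Myr.

Neoproterozoic, 461.2 million years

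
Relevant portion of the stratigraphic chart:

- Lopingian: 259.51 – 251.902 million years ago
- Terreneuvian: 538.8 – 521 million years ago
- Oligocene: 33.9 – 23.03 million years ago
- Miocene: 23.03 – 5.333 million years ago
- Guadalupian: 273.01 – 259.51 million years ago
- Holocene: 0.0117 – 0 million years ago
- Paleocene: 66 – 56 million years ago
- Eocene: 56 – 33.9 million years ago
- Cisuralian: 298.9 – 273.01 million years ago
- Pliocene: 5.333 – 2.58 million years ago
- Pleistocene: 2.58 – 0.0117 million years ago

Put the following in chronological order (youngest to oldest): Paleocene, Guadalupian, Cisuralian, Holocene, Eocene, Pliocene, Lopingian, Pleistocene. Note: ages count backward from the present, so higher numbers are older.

Holocene, then Pleistocene, then Pliocene, then Eocene, then Paleocene, then Lopingian, then Guadalupian, then Cisuralian

The oldest of these is Cisuralian (starts 298.9 Ma) and the youngest is Holocene (ends 0 Ma).
In between, by decreasing start age: Guadalupian (273.01), Lopingian (259.51), Paleocene (66), Eocene (56), Pliocene (5.333), Pleistocene (2.58).
Listing youngest first means reversing that sequence.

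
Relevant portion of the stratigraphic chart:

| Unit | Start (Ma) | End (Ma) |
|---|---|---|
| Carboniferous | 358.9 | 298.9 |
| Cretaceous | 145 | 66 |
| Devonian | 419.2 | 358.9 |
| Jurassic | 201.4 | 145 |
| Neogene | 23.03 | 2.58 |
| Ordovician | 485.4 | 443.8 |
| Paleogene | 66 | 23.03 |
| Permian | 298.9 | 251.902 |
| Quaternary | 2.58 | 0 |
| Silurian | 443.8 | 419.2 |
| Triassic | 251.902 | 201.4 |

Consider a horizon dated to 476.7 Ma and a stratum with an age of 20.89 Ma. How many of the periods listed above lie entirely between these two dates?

476.7 Ma sits inside the Ordovician (485.4–443.8) and 20.89 Ma inside the Neogene (23.03–2.58); neither of those is wholly between the two dates.
The listed periods lying completely between them are Silurian, Devonian, Carboniferous, Permian, Triassic, Jurassic, Cretaceous, Paleogene — 8 in all.

8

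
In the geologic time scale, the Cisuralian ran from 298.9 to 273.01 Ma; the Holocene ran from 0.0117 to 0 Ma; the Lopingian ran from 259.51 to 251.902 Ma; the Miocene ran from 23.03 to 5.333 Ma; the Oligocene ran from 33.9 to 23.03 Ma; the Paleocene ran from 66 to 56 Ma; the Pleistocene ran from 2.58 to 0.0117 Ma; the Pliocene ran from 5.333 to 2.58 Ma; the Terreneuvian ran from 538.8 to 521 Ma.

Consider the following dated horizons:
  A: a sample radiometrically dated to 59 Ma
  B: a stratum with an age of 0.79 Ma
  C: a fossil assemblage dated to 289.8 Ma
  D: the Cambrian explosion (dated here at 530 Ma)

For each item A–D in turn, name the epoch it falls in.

Match each age against the start–end ranges in the excerpt: A = 59 Ma → Paleocene (66–56); B = 0.79 Ma → Pleistocene (2.58–0.0117); C = 289.8 Ma → Cisuralian (298.9–273.01); D = 530 Ma → Terreneuvian (538.8–521).

A — Paleocene; B — Pleistocene; C — Cisuralian; D — Terreneuvian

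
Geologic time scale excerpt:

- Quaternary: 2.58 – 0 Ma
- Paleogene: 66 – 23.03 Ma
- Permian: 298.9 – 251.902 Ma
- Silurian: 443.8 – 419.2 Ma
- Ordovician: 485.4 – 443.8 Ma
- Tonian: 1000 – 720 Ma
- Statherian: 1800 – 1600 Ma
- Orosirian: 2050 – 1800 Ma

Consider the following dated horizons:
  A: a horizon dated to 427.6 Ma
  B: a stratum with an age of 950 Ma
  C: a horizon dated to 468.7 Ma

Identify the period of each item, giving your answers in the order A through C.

Match each age against the start–end ranges in the excerpt: A = 427.6 Ma → Silurian (443.8–419.2); B = 950 Ma → Tonian (1000–720); C = 468.7 Ma → Ordovician (485.4–443.8).

A — Silurian; B — Tonian; C — Ordovician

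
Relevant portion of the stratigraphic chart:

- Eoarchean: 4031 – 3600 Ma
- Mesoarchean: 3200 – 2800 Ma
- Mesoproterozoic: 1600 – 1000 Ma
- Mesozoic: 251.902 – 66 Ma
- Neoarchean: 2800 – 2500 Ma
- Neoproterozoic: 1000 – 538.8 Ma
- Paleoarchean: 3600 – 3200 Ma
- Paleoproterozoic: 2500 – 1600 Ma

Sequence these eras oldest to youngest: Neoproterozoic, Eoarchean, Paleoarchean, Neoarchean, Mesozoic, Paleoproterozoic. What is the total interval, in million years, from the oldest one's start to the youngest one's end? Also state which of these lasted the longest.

From the excerpt: Neoproterozoic 1000–538.8; Eoarchean 4031–3600; Paleoarchean 3600–3200; Neoarchean 2800–2500; Mesozoic 251.902–66; Paleoproterozoic 2500–1600 (Ma).
Larger Ma is earlier, so the oldest is Eoarchean and the youngest is Mesozoic; oldest to youngest: Eoarchean, Paleoarchean, Neoarchean, Paleoproterozoic, Neoproterozoic, Mesozoic.
Oldest start 4031 minus youngest end 66 gives 3965 Myr overall.
Individual lengths (start − end): Paleoproterozoic 900; Neoproterozoic 461.2; Neoarchean 300; Eoarchean 431; Mesozoic 185.902; Paleoarchean 400. The largest is Paleoproterozoic at 900 Myr.

Eoarchean → Paleoarchean → Neoarchean → Paleoproterozoic → Neoproterozoic → Mesozoic; total span 3965 Myr; longest is Paleoproterozoic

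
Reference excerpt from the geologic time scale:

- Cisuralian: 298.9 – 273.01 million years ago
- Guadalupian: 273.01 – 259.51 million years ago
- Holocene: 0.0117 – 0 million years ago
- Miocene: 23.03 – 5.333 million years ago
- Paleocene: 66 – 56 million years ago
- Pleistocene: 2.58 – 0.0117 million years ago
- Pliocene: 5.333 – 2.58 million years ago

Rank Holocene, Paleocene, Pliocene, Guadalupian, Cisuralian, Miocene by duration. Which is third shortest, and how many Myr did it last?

Start − end for each: Holocene 0.0117 − 0 = 0.0117; Paleocene 66 − 56 = 10; Pliocene 5.333 − 2.58 = 2.753; Guadalupian 273.01 − 259.51 = 13.5; Cisuralian 298.9 − 273.01 = 25.89; Miocene 23.03 − 5.333 = 17.697.
Ranking these from shortest: Holocene < Pliocene < Paleocene < Guadalupian < Miocene < Cisuralian.
Position 3 in that ranking is Paleocene, which lasted 10 Myr.

Paleocene, 10 million years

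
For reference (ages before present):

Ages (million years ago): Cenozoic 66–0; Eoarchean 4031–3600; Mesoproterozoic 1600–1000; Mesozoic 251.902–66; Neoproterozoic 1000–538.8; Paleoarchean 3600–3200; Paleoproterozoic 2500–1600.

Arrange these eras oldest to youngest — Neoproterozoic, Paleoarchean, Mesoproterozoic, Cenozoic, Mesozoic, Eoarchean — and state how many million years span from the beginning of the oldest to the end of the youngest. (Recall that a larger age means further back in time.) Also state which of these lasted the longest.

From the excerpt: Neoproterozoic 1000–538.8; Paleoarchean 3600–3200; Mesoproterozoic 1600–1000; Cenozoic 66–0; Mesozoic 251.902–66; Eoarchean 4031–3600 (Ma).
Larger Ma is earlier, so the oldest is Eoarchean and the youngest is Cenozoic; oldest to youngest: Eoarchean, Paleoarchean, Mesoproterozoic, Neoproterozoic, Mesozoic, Cenozoic.
Oldest start 4031 minus youngest end 0 gives 4031 Myr overall.
Individual lengths (start − end): Eoarchean 431; Mesozoic 185.902; Mesoproterozoic 600; Paleoarchean 400; Cenozoic 66; Neoproterozoic 461.2. The largest is Mesoproterozoic at 600 Myr.

Eoarchean, Paleoarchean, Mesoproterozoic, Neoproterozoic, Mesozoic, Cenozoic; total span 4031 Myr; longest is Mesoproterozoic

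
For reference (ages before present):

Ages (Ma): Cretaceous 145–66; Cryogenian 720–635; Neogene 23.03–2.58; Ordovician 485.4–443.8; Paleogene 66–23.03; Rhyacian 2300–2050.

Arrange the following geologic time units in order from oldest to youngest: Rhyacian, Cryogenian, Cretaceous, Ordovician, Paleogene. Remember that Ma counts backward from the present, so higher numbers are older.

Rhyacian, Cryogenian, Ordovician, Cretaceous, Paleogene

The oldest of these is Rhyacian (starts 2300 Ma) and the youngest is Paleogene (ends 23.03 Ma).
In between, by decreasing start age: Cryogenian (720), Ordovician (485.4), Cretaceous (145).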